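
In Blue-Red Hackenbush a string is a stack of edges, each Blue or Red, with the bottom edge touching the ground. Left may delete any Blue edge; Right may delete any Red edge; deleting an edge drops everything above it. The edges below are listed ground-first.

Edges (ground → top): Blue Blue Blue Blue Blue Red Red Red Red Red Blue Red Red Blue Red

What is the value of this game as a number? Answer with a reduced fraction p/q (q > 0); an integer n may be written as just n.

4133/1024

step 1: add Blue to get B; options L={ 0 } R={ (no moves) } ⇒ 1
step 2: add Blue to get BB; options L={ 0; 1 } R={ (no moves) } ⇒ 2
step 3: add Blue to get BBB; options L={ 0; 1; 2 } R={ (no moves) } ⇒ 3
step 4: add Blue to get BBBB; options L={ 0; 1; 2; 3 } R={ (no moves) } ⇒ 4
step 5: add Blue to get BBBBB; options L={ 0; 1; 2; 3; 4 } R={ (no moves) } ⇒ 5
step 6: add Red to get BBBBBR; options L={ 0; 1; 2; 3; 4 } R={ 5 } ⇒ 9/2
step 7: add Red to get BBBBBRR; options L={ 0; 1; 2; 3; 4 } R={ 9/2; 5 } ⇒ 17/4
step 8: add Red to get BBBBBRRR; options L={ 0; 1; 2; 3; 4 } R={ 17/4; 9/2; 5 } ⇒ 33/8
step 9: add Red to get BBBBBRRRR; options L={ 0; 1; 2; 3; 4 } R={ 33/8; 17/4; 9/2; 5 } ⇒ 65/16
step 10: add Red to get BBBBBRRRRR; options L={ 0; 1; 2; 3; 4 } R={ 65/16; 33/8; 17/4; 9/2; 5 } ⇒ 129/32
step 11: add Blue to get BBBBBRRRRRB; options L={ 0; 1; 2; 3; 4; 129/32 } R={ 65/16; 33/8; 17/4; 9/2; 5 } ⇒ 259/64
step 12: add Red to get BBBBBRRRRRBR; options L={ 0; 1; 2; 3; 4; 129/32 } R={ 259/64; 65/16; 33/8; 17/4; 9/2; 5 } ⇒ 517/128
step 13: add Red to get BBBBBRRRRRBRR; options L={ 0; 1; 2; 3; 4; 129/32 } R={ 517/128; 259/64; 65/16; 33/8; 17/4; 9/2; 5 } ⇒ 1033/256
step 14: add Blue to get BBBBBRRRRRBRRB; options L={ 0; 1; 2; 3; 4; 129/32; 1033/256 } R={ 517/128; 259/64; 65/16; 33/8; 17/4; 9/2; 5 } ⇒ 2067/512
step 15: add Red to get BBBBBRRRRRBRRBR; options L={ 0; 1; 2; 3; 4; 129/32; 1033/256 } R={ 2067/512; 517/128; 259/64; 65/16; 33/8; 17/4; 9/2; 5 } ⇒ 4133/1024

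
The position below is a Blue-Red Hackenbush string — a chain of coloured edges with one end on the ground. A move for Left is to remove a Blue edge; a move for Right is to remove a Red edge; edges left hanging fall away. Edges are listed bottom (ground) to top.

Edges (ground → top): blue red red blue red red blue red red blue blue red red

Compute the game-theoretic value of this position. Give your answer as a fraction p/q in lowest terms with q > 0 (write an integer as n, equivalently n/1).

1177/4096

1 of 13 · b · max L 0 · min R +∞ ⇒ 1
2 of 13 · br · max L 0 · min R 1 ⇒ 1/2
3 of 13 · brr · max L 0 · min R 1/2 ⇒ 1/4
4 of 13 · brrb · max L 1/4 · min R 1/2 ⇒ 3/8
5 of 13 · brrbr · max L 1/4 · min R 3/8 ⇒ 5/16
6 of 13 · brrbrr · max L 1/4 · min R 5/16 ⇒ 9/32
7 of 13 · brrbrrb · max L 9/32 · min R 5/16 ⇒ 19/64
8 of 13 · brrbrrbr · max L 9/32 · min R 19/64 ⇒ 37/128
9 of 13 · brrbrrbrr · max L 9/32 · min R 37/128 ⇒ 73/256
10 of 13 · brrbrrbrrb · max L 73/256 · min R 37/128 ⇒ 147/512
11 of 13 · brrbrrbrrbb · max L 147/512 · min R 37/128 ⇒ 295/1024
12 of 13 · brrbrrbrrbbr · max L 147/512 · min R 295/1024 ⇒ 589/2048
13 of 13 · brrbrrbrrbbrr · max L 147/512 · min R 589/2048 ⇒ 1177/4096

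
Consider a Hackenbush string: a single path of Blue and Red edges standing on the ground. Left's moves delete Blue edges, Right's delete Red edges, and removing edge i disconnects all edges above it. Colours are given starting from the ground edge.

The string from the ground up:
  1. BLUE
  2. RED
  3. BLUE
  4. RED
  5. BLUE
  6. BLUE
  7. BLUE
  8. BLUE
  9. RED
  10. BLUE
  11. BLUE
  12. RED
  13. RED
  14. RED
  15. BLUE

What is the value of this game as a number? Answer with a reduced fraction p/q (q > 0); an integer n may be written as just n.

12131/16384

1 of 15 · B · max L 0 · min R +∞ → 1
2 of 15 · BR · max L 0 · min R 1 → 1/2
3 of 15 · BRB · max L 1/2 · min R 1 → 3/4
4 of 15 · BRBR · max L 1/2 · min R 3/4 → 5/8
5 of 15 · BRBRB · max L 5/8 · min R 3/4 → 11/16
6 of 15 · BRBRBB · max L 11/16 · min R 3/4 → 23/32
7 of 15 · BRBRBBB · max L 23/32 · min R 3/4 → 47/64
8 of 15 · BRBRBBBB · max L 47/64 · min R 3/4 → 95/128
9 of 15 · BRBRBBBBR · max L 47/64 · min R 95/128 → 189/256
10 of 15 · BRBRBBBBRB · max L 189/256 · min R 95/128 → 379/512
11 of 15 · BRBRBBBBRBB · max L 379/512 · min R 95/128 → 759/1024
12 of 15 · BRBRBBBBRBBR · max L 379/512 · min R 759/1024 → 1517/2048
13 of 15 · BRBRBBBBRBBRR · max L 379/512 · min R 1517/2048 → 3033/4096
14 of 15 · BRBRBBBBRBBRRR · max L 379/512 · min R 3033/4096 → 6065/8192
15 of 15 · BRBRBBBBRBBRRRB · max L 6065/8192 · min R 3033/4096 → 12131/16384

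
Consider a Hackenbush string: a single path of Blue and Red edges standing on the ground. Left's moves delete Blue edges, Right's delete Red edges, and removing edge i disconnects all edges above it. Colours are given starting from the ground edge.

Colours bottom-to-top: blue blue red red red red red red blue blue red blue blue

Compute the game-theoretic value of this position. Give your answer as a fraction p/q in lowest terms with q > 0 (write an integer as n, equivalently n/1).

2103/2048

b: Left { 0 }, Right { none } => simplest 1
bb: Left { 0,1 }, Right { none } => simplest 2
bbr: Left { 0,1 }, Right { 2 } => simplest 3/2
bbrr: Left { 0,1 }, Right { 3/2,2 } => simplest 5/4
bbrrr: Left { 0,1 }, Right { 5/4,3/2,2 } => simplest 9/8
bbrrrr: Left { 0,1 }, Right { 9/8,5/4,3/2,2 } => simplest 17/16
bbrrrrr: Left { 0,1 }, Right { 17/16,9/8,5/4,3/2,2 } => simplest 33/32
bbrrrrrr: Left { 0,1 }, Right { 33/32,17/16,9/8,5/4,3/2,2 } => simplest 65/64
bbrrrrrrb: Left { 0,1,65/64 }, Right { 33/32,17/16,9/8,5/4,3/2,2 } => simplest 131/128
bbrrrrrrbb: Left { 0,1,65/64,131/128 }, Right { 33/32,17/16,9/8,5/4,3/2,2 } => simplest 263/256
bbrrrrrrbbr: Left { 0,1,65/64,131/128 }, Right { 263/256,33/32,17/16,9/8,5/4,3/2,2 } => simplest 525/512
bbrrrrrrbbrb: Left { 0,1,65/64,131/128,525/512 }, Right { 263/256,33/32,17/16,9/8,5/4,3/2,2 } => simplest 1051/1024
bbrrrrrrbbrbb: Left { 0,1,65/64,131/128,525/512,1051/1024 }, Right { 263/256,33/32,17/16,9/8,5/4,3/2,2 } => simplest 2103/2048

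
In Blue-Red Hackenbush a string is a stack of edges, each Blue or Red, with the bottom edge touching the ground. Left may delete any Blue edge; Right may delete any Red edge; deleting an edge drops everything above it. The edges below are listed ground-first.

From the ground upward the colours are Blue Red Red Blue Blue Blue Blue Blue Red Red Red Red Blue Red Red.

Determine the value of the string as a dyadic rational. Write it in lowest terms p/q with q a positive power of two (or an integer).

7945/16384

Build g(s[:k]) for k = 1..15, string s = Blue Red Red Blue Blue Blue Blue Blue Red Red Red Red Blue Red Red.
step 1: add Blue to get B; options L={ 0 } R={  } ⇒ 1
step 2: add Red to get BR; options L={ 0 } R={ 1 } ⇒ 1/2
step 3: add Red to get BRR; options L={ 0 } R={ 1/2 1 } ⇒ 1/4
step 4: add Blue to get BRRB; options L={ 0 1/4 } R={ 1/2 1 } ⇒ 3/8
step 5: add Blue to get BRRBB; options L={ 0 1/4 3/8 } R={ 1/2 1 } ⇒ 7/16
step 6: add Blue to get BRRBBB; options L={ 0 1/4 3/8 7/16 } R={ 1/2 1 } ⇒ 15/32
step 7: add Blue to get BRRBBBB; options L={ 0 1/4 3/8 7/16 15/32 } R={ 1/2 1 } ⇒ 31/64
step 8: add Blue to get BRRBBBBB; options L={ 0 1/4 3/8 7/16 15/32 31/64 } R={ 1/2 1 } ⇒ 63/128
step 9: add Red to get BRRBBBBBR; options L={ 0 1/4 3/8 7/16 15/32 31/64 } R={ 63/128 1/2 1 } ⇒ 125/256
step 10: add Red to get BRRBBBBBRR; options L={ 0 1/4 3/8 7/16 15/32 31/64 } R={ 125/256 63/128 1/2 1 } ⇒ 249/512
step 11: add Red to get BRRBBBBBRRR; options L={ 0 1/4 3/8 7/16 15/32 31/64 } R={ 249/512 125/256 63/128 1/2 1 } ⇒ 497/1024
step 12: add Red to get BRRBBBBBRRRR; options L={ 0 1/4 3/8 7/16 15/32 31/64 } R={ 497/1024 249/512 125/256 63/128 1/2 1 } ⇒ 993/2048
step 13: add Blue to get BRRBBBBBRRRRB; options L={ 0 1/4 3/8 7/16 15/32 31/64 993/2048 } R={ 497/1024 249/512 125/256 63/128 1/2 1 } ⇒ 1987/4096
step 14: add Red to get BRRBBBBBRRRRBR; options L={ 0 1/4 3/8 7/16 15/32 31/64 993/2048 } R={ 1987/4096 497/1024 249/512 125/256 63/128 1/2 1 } ⇒ 3973/8192
step 15: add Red to get BRRBBBBBRRRRBRR; options L={ 0 1/4 3/8 7/16 15/32 31/64 993/2048 } R={ 3973/8192 1987/4096 497/1024 249/512 125/256 63/128 1/2 1 } ⇒ 7945/16384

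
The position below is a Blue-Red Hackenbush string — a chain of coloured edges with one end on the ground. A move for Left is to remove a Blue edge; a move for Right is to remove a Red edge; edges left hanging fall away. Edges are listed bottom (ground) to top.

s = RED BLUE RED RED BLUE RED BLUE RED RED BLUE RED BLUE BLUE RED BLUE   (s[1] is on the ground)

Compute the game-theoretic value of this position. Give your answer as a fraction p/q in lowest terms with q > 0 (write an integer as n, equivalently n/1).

-13733/16384

Prefix values for RED BLUE RED RED BLUE RED BLUE RED RED BLUE RED BLUE BLUE RED BLUE via {L|R} + simplicity:
G(R) = { — | 0 } — -1
G(RB) = { -1 | 0 } — -1/2
G(RBR) = { -1 | -1/2 0 } — -3/4
G(RBRR) = { -1 | -3/4 -1/2 0 } — -7/8
G(RBRRB) = { -1 -7/8 | -3/4 -1/2 0 } — -13/16
G(RBRRBR) = { -1 -7/8 | -13/16 -3/4 -1/2 0 } — -27/32
G(RBRRBRB) = { -1 -7/8 -27/32 | -13/16 -3/4 -1/2 0 } — -53/64
G(RBRRBRBR) = { -1 -7/8 -27/32 | -53/64 -13/16 -3/4 -1/2 0 } — -107/128
G(RBRRBRBRR) = { -1 -7/8 -27/32 | -107/128 -53/64 -13/16 -3/4 -1/2 0 } — -215/256
G(RBRRBRBRRB) = { -1 -7/8 -27/32 -215/256 | -107/128 -53/64 -13/16 -3/4 -1/2 0 } — -429/512
G(RBRRBRBRRBR) = { -1 -7/8 -27/32 -215/256 | -429/512 -107/128 -53/64 -13/16 -3/4 -1/2 0 } — -859/1024
G(RBRRBRBRRBRB) = { -1 -7/8 -27/32 -215/256 -859/1024 | -429/512 -107/128 -53/64 -13/16 -3/4 -1/2 0 } — -1717/2048
G(RBRRBRBRRBRBB) = { -1 -7/8 -27/32 -215/256 -859/1024 -1717/2048 | -429/512 -107/128 -53/64 -13/16 -3/4 -1/2 0 } — -3433/4096
G(RBRRBRBRRBRBBR) = { -1 -7/8 -27/32 -215/256 -859/1024 -1717/2048 | -3433/4096 -429/512 -107/128 -53/64 -13/16 -3/4 -1/2 0 } — -6867/8192
G(RBRRBRBRRBRBBRB) = { -1 -7/8 -27/32 -215/256 -859/1024 -1717/2048 -6867/8192 | -3433/4096 -429/512 -107/128 -53/64 -13/16 -3/4 -1/2 0 } — -13733/16384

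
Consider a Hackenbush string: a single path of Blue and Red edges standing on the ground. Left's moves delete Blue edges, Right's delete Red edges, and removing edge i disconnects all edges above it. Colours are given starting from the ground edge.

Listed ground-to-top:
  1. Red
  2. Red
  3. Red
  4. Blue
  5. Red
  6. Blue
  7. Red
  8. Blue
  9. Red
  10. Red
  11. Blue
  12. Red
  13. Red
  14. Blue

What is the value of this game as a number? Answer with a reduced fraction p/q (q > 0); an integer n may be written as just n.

val_1 [R]  L=[(no moves)]  R=[0]  gives -1
val_2 [RR]  L=[(no moves)]  R=[-1; 0]  gives -2
val_3 [RRR]  L=[(no moves)]  R=[-2; -1; 0]  gives -3
val_4 [RRRB]  L=[-3]  R=[-2; -1; 0]  gives -5/2
val_5 [RRRBR]  L=[-3]  R=[-5/2; -2; -1; 0]  gives -11/4
val_6 [RRRBRB]  L=[-3; -11/4]  R=[-5/2; -2; -1; 0]  gives -21/8
val_7 [RRRBRBR]  L=[-3; -11/4]  R=[-21/8; -5/2; -2; -1; 0]  gives -43/16
val_8 [RRRBRBRB]  L=[-3; -11/4; -43/16]  R=[-21/8; -5/2; -2; -1; 0]  gives -85/32
val_9 [RRRBRBRBR]  L=[-3; -11/4; -43/16]  R=[-85/32; -21/8; -5/2; -2; -1; 0]  gives -171/64
val_10 [RRRBRBRBRR]  L=[-3; -11/4; -43/16]  R=[-171/64; -85/32; -21/8; -5/2; -2; -1; 0]  gives -343/128
val_11 [RRRBRBRBRRB]  L=[-3; -11/4; -43/16; -343/128]  R=[-171/64; -85/32; -21/8; -5/2; -2; -1; 0]  gives -685/256
val_12 [RRRBRBRBRRBR]  L=[-3; -11/4; -43/16; -343/128]  R=[-685/256; -171/64; -85/32; -21/8; -5/2; -2; -1; 0]  gives -1371/512
val_13 [RRRBRBRBRRBRR]  L=[-3; -11/4; -43/16; -343/128]  R=[-1371/512; -685/256; -171/64; -85/32; -21/8; -5/2; -2; -1; 0]  gives -2743/1024
val_14 [RRRBRBRBRRBRRB]  L=[-3; -11/4; -43/16; -343/128; -2743/1024]  R=[-1371/512; -685/256; -171/64; -85/32; -21/8; -5/2; -2; -1; 0]  gives -5485/2048

-5485/2048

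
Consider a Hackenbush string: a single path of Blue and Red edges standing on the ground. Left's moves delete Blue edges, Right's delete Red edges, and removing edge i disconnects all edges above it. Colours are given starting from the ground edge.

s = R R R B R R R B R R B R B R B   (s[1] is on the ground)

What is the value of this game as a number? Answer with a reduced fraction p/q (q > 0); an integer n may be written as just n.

-11989/4096

v(R) = {  | 0 } -> -1
v(RR) = {  | -1; 0 } -> -2
v(RRR) = {  | -2; -1; 0 } -> -3
v(RRRB) = { -3 | -2; -1; 0 } -> -5/2
v(RRRBR) = { -3 | -5/2; -2; -1; 0 } -> -11/4
v(RRRBRR) = { -3 | -11/4; -5/2; -2; -1; 0 } -> -23/8
v(RRRBRRR) = { -3 | -23/8; -11/4; -5/2; -2; -1; 0 } -> -47/16
v(RRRBRRRB) = { -3; -47/16 | -23/8; -11/4; -5/2; -2; -1; 0 } -> -93/32
v(RRRBRRRBR) = { -3; -47/16 | -93/32; -23/8; -11/4; -5/2; -2; -1; 0 } -> -187/64
v(RRRBRRRBRR) = { -3; -47/16 | -187/64; -93/32; -23/8; -11/4; -5/2; -2; -1; 0 } -> -375/128
v(RRRBRRRBRRB) = { -3; -47/16; -375/128 | -187/64; -93/32; -23/8; -11/4; -5/2; -2; -1; 0 } -> -749/256
v(RRRBRRRBRRBR) = { -3; -47/16; -375/128 | -749/256; -187/64; -93/32; -23/8; -11/4; -5/2; -2; -1; 0 } -> -1499/512
v(RRRBRRRBRRBRB) = { -3; -47/16; -375/128; -1499/512 | -749/256; -187/64; -93/32; -23/8; -11/4; -5/2; -2; -1; 0 } -> -2997/1024
v(RRRBRRRBRRBRBR) = { -3; -47/16; -375/128; -1499/512 | -2997/1024; -749/256; -187/64; -93/32; -23/8; -11/4; -5/2; -2; -1; 0 } -> -5995/2048
v(RRRBRRRBRRBRBRB) = { -3; -47/16; -375/128; -1499/512; -5995/2048 | -2997/1024; -749/256; -187/64; -93/32; -23/8; -11/4; -5/2; -2; -1; 0 } -> -11989/4096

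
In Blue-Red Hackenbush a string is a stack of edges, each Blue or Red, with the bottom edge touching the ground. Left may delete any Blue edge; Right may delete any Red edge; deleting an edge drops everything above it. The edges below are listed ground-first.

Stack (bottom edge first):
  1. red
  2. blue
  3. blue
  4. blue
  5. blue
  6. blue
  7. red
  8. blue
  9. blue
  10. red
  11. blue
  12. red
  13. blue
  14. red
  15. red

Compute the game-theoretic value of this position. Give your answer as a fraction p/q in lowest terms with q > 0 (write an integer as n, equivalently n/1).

step 1: add red to get r; options L={ · } R={ 0 } → -1
step 2: add blue to get rb; options L={ -1 } R={ 0 } → -1/2
step 3: add blue to get rbb; options L={ -1 -1/2 } R={ 0 } → -1/4
step 4: add blue to get rbbb; options L={ -1 -1/2 -1/4 } R={ 0 } → -1/8
step 5: add blue to get rbbbb; options L={ -1 -1/2 -1/4 -1/8 } R={ 0 } → -1/16
step 6: add blue to get rbbbbb; options L={ -1 -1/2 -1/4 -1/8 -1/16 } R={ 0 } → -1/32
step 7: add red to get rbbbbbr; options L={ -1 -1/2 -1/4 -1/8 -1/16 } R={ -1/32 0 } → -3/64
step 8: add blue to get rbbbbbrb; options L={ -1 -1/2 -1/4 -1/8 -1/16 -3/64 } R={ -1/32 0 } → -5/128
step 9: add blue to get rbbbbbrbb; options L={ -1 -1/2 -1/4 -1/8 -1/16 -3/64 -5/128 } R={ -1/32 0 } → -9/256
step 10: add red to get rbbbbbrbbr; options L={ -1 -1/2 -1/4 -1/8 -1/16 -3/64 -5/128 } R={ -9/256 -1/32 0 } → -19/512
step 11: add blue to get rbbbbbrbbrb; options L={ -1 -1/2 -1/4 -1/8 -1/16 -3/64 -5/128 -19/512 } R={ -9/256 -1/32 0 } → -37/1024
step 12: add red to get rbbbbbrbbrbr; options L={ -1 -1/2 -1/4 -1/8 -1/16 -3/64 -5/128 -19/512 } R={ -37/1024 -9/256 -1/32 0 } → -75/2048
step 13: add blue to get rbbbbbrbbrbrb; options L={ -1 -1/2 -1/4 -1/8 -1/16 -3/64 -5/128 -19/512 -75/2048 } R={ -37/1024 -9/256 -1/32 0 } → -149/4096
step 14: add red to get rbbbbbrbbrbrbr; options L={ -1 -1/2 -1/4 -1/8 -1/16 -3/64 -5/128 -19/512 -75/2048 } R={ -149/4096 -37/1024 -9/256 -1/32 0 } → -299/8192
step 15: add red to get rbbbbbrbbrbrbrr; options L={ -1 -1/2 -1/4 -1/8 -1/16 -3/64 -5/128 -19/512 -75/2048 } R={ -299/8192 -149/4096 -37/1024 -9/256 -1/32 0 } → -599/16384

-599/16384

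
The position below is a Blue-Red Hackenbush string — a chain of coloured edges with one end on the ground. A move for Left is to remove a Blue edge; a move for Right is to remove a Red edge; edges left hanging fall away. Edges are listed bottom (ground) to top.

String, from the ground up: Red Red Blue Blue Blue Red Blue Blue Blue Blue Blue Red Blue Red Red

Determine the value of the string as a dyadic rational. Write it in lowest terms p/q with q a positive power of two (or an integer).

-9239/8192

R: Left { · }, Right { 0 } gives simplest -1
RR: Left { · }, Right { -1, 0 } gives simplest -2
RRB: Left { -2 }, Right { -1, 0 } gives simplest -3/2
RRBB: Left { -2, -3/2 }, Right { -1, 0 } gives simplest -5/4
RRBBB: Left { -2, -3/2, -5/4 }, Right { -1, 0 } gives simplest -9/8
RRBBBR: Left { -2, -3/2, -5/4 }, Right { -9/8, -1, 0 } gives simplest -19/16
RRBBBRB: Left { -2, -3/2, -5/4, -19/16 }, Right { -9/8, -1, 0 } gives simplest -37/32
RRBBBRBB: Left { -2, -3/2, -5/4, -19/16, -37/32 }, Right { -9/8, -1, 0 } gives simplest -73/64
RRBBBRBBB: Left { -2, -3/2, -5/4, -19/16, -37/32, -73/64 }, Right { -9/8, -1, 0 } gives simplest -145/128
RRBBBRBBBB: Left { -2, -3/2, -5/4, -19/16, -37/32, -73/64, -145/128 }, Right { -9/8, -1, 0 } gives simplest -289/256
RRBBBRBBBBB: Left { -2, -3/2, -5/4, -19/16, -37/32, -73/64, -145/128, -289/256 }, Right { -9/8, -1, 0 } gives simplest -577/512
RRBBBRBBBBBR: Left { -2, -3/2, -5/4, -19/16, -37/32, -73/64, -145/128, -289/256 }, Right { -577/512, -9/8, -1, 0 } gives simplest -1155/1024
RRBBBRBBBBBRB: Left { -2, -3/2, -5/4, -19/16, -37/32, -73/64, -145/128, -289/256, -1155/1024 }, Right { -577/512, -9/8, -1, 0 } gives simplest -2309/2048
RRBBBRBBBBBRBR: Left { -2, -3/2, -5/4, -19/16, -37/32, -73/64, -145/128, -289/256, -1155/1024 }, Right { -2309/2048, -577/512, -9/8, -1, 0 } gives simplest -4619/4096
RRBBBRBBBBBRBRR: Left { -2, -3/2, -5/4, -19/16, -37/32, -73/64, -145/128, -289/256, -1155/1024 }, Right { -4619/4096, -2309/2048, -577/512, -9/8, -1, 0 } gives simplest -9239/8192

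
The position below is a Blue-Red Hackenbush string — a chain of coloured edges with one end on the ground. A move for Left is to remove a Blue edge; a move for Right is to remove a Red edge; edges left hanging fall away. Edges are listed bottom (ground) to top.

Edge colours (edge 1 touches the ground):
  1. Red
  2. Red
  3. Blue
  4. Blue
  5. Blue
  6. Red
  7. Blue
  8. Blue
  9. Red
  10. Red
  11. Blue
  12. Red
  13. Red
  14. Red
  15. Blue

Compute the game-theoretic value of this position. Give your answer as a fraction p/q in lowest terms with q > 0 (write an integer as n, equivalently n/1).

-9437/8192

Prefix values for Red Red Blue Blue Blue Red Blue Blue Red Red Blue Red Red Red Blue via {L|R} + simplicity:
R: Left { ∅ }, Right { 0 } so simplest -1
RR: Left { ∅ }, Right { -1,0 } so simplest -2
RRB: Left { -2 }, Right { -1,0 } so simplest -3/2
RRBB: Left { -2,-3/2 }, Right { -1,0 } so simplest -5/4
RRBBB: Left { -2,-3/2,-5/4 }, Right { -1,0 } so simplest -9/8
RRBBBR: Left { -2,-3/2,-5/4 }, Right { -9/8,-1,0 } so simplest -19/16
RRBBBRB: Left { -2,-3/2,-5/4,-19/16 }, Right { -9/8,-1,0 } so simplest -37/32
RRBBBRBB: Left { -2,-3/2,-5/4,-19/16,-37/32 }, Right { -9/8,-1,0 } so simplest -73/64
RRBBBRBBR: Left { -2,-3/2,-5/4,-19/16,-37/32 }, Right { -73/64,-9/8,-1,0 } so simplest -147/128
RRBBBRBBRR: Left { -2,-3/2,-5/4,-19/16,-37/32 }, Right { -147/128,-73/64,-9/8,-1,0 } so simplest -295/256
RRBBBRBBRRB: Left { -2,-3/2,-5/4,-19/16,-37/32,-295/256 }, Right { -147/128,-73/64,-9/8,-1,0 } so simplest -589/512
RRBBBRBBRRBR: Left { -2,-3/2,-5/4,-19/16,-37/32,-295/256 }, Right { -589/512,-147/128,-73/64,-9/8,-1,0 } so simplest -1179/1024
RRBBBRBBRRBRR: Left { -2,-3/2,-5/4,-19/16,-37/32,-295/256 }, Right { -1179/1024,-589/512,-147/128,-73/64,-9/8,-1,0 } so simplest -2359/2048
RRBBBRBBRRBRRR: Left { -2,-3/2,-5/4,-19/16,-37/32,-295/256 }, Right { -2359/2048,-1179/1024,-589/512,-147/128,-73/64,-9/8,-1,0 } so simplest -4719/4096
RRBBBRBBRRBRRRB: Left { -2,-3/2,-5/4,-19/16,-37/32,-295/256,-4719/4096 }, Right { -2359/2048,-1179/1024,-589/512,-147/128,-73/64,-9/8,-1,0 } so simplest -9437/8192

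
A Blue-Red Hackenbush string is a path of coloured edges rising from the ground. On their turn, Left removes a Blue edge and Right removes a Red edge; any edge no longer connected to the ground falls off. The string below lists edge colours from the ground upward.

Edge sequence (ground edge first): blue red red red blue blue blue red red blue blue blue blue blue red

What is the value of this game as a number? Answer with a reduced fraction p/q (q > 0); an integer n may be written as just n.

3709/16384

Recurse on prefixes of the 15-edge string blue red red red blue blue blue red red blue blue blue blue blue red:
val_1 [b]  L=[0]  R=[·]  -> 1
val_2 [br]  L=[0]  R=[1]  -> 1/2
val_3 [brr]  L=[0]  R=[1/2, 1]  -> 1/4
val_4 [brrr]  L=[0]  R=[1/4, 1/2, 1]  -> 1/8
val_5 [brrrb]  L=[0, 1/8]  R=[1/4, 1/2, 1]  -> 3/16
val_6 [brrrbb]  L=[0, 1/8, 3/16]  R=[1/4, 1/2, 1]  -> 7/32
val_7 [brrrbbb]  L=[0, 1/8, 3/16, 7/32]  R=[1/4, 1/2, 1]  -> 15/64
val_8 [brrrbbbr]  L=[0, 1/8, 3/16, 7/32]  R=[15/64, 1/4, 1/2, 1]  -> 29/128
val_9 [brrrbbbrr]  L=[0, 1/8, 3/16, 7/32]  R=[29/128, 15/64, 1/4, 1/2, 1]  -> 57/256
val_10 [brrrbbbrrb]  L=[0, 1/8, 3/16, 7/32, 57/256]  R=[29/128, 15/64, 1/4, 1/2, 1]  -> 115/512
val_11 [brrrbbbrrbb]  L=[0, 1/8, 3/16, 7/32, 57/256, 115/512]  R=[29/128, 15/64, 1/4, 1/2, 1]  -> 231/1024
val_12 [brrrbbbrrbbb]  L=[0, 1/8, 3/16, 7/32, 57/256, 115/512, 231/1024]  R=[29/128, 15/64, 1/4, 1/2, 1]  -> 463/2048
val_13 [brrrbbbrrbbbb]  L=[0, 1/8, 3/16, 7/32, 57/256, 115/512, 231/1024, 463/2048]  R=[29/128, 15/64, 1/4, 1/2, 1]  -> 927/4096
val_14 [brrrbbbrrbbbbb]  L=[0, 1/8, 3/16, 7/32, 57/256, 115/512, 231/1024, 463/2048, 927/4096]  R=[29/128, 15/64, 1/4, 1/2, 1]  -> 1855/8192
val_15 [brrrbbbrrbbbbbr]  L=[0, 1/8, 3/16, 7/32, 57/256, 115/512, 231/1024, 463/2048, 927/4096]  R=[1855/8192, 29/128, 15/64, 1/4, 1/2, 1]  -> 3709/16384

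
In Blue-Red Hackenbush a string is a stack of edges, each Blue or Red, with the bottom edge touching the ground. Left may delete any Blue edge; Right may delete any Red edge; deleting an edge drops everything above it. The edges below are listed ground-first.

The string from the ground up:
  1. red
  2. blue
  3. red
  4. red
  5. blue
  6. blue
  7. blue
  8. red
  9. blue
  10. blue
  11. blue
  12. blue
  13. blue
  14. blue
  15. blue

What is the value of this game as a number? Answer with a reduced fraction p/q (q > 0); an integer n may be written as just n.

Recurse on prefixes of the 15-edge string red blue red red blue blue blue red blue blue blue blue blue blue blue:
step 1: add red to get r; options L={ · } R={ 0 } → -1
step 2: add blue to get rb; options L={ -1 } R={ 0 } → -1/2
step 3: add red to get rbr; options L={ -1 } R={ -1/2 0 } → -3/4
step 4: add red to get rbrr; options L={ -1 } R={ -3/4 -1/2 0 } → -7/8
step 5: add blue to get rbrrb; options L={ -1 -7/8 } R={ -3/4 -1/2 0 } → -13/16
step 6: add blue to get rbrrbb; options L={ -1 -7/8 -13/16 } R={ -3/4 -1/2 0 } → -25/32
step 7: add blue to get rbrrbbb; options L={ -1 -7/8 -13/16 -25/32 } R={ -3/4 -1/2 0 } → -49/64
step 8: add red to get rbrrbbbr; options L={ -1 -7/8 -13/16 -25/32 } R={ -49/64 -3/4 -1/2 0 } → -99/128
step 9: add blue to get rbrrbbbrb; options L={ -1 -7/8 -13/16 -25/32 -99/128 } R={ -49/64 -3/4 -1/2 0 } → -197/256
step 10: add blue to get rbrrbbbrbb; options L={ -1 -7/8 -13/16 -25/32 -99/128 -197/256 } R={ -49/64 -3/4 -1/2 0 } → -393/512
step 11: add blue to get rbrrbbbrbbb; options L={ -1 -7/8 -13/16 -25/32 -99/128 -197/256 -393/512 } R={ -49/64 -3/4 -1/2 0 } → -785/1024
step 12: add blue to get rbrrbbbrbbbb; options L={ -1 -7/8 -13/16 -25/32 -99/128 -197/256 -393/512 -785/1024 } R={ -49/64 -3/4 -1/2 0 } → -1569/2048
step 13: add blue to get rbrrbbbrbbbbb; options L={ -1 -7/8 -13/16 -25/32 -99/128 -197/256 -393/512 -785/1024 -1569/2048 } R={ -49/64 -3/4 -1/2 0 } → -3137/4096
step 14: add blue to get rbrrbbbrbbbbbb; options L={ -1 -7/8 -13/16 -25/32 -99/128 -197/256 -393/512 -785/1024 -1569/2048 -3137/4096 } R={ -49/64 -3/4 -1/2 0 } → -6273/8192
step 15: add blue to get rbrrbbbrbbbbbbb; options L={ -1 -7/8 -13/16 -25/32 -99/128 -197/256 -393/512 -785/1024 -1569/2048 -3137/4096 -6273/8192 } R={ -49/64 -3/4 -1/2 0 } → -12545/16384

-12545/16384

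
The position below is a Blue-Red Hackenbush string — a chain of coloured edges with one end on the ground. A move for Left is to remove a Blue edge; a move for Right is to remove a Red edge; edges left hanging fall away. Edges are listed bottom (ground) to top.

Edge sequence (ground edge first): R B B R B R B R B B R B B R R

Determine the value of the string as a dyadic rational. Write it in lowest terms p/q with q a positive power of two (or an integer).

Build value(s[:k]) for k = 1..15, string s = R B B R B R B R B B R B B R R.
1 of 15 · R · max L −∞ · min R 0 gives -1
2 of 15 · RB · max L -1 · min R 0 gives -1/2
3 of 15 · RBB · max L -1/2 · min R 0 gives -1/4
4 of 15 · RBBR · max L -1/2 · min R -1/4 gives -3/8
5 of 15 · RBBRB · max L -3/8 · min R -1/4 gives -5/16
6 of 15 · RBBRBR · max L -3/8 · min R -5/16 gives -11/32
7 of 15 · RBBRBRB · max L -11/32 · min R -5/16 gives -21/64
8 of 15 · RBBRBRBR · max L -11/32 · min R -21/64 gives -43/128
9 of 15 · RBBRBRBRB · max L -43/128 · min R -21/64 gives -85/256
10 of 15 · RBBRBRBRBB · max L -85/256 · min R -21/64 gives -169/512
11 of 15 · RBBRBRBRBBR · max L -85/256 · min R -169/512 gives -339/1024
12 of 15 · RBBRBRBRBBRB · max L -339/1024 · min R -169/512 gives -677/2048
13 of 15 · RBBRBRBRBBRBB · max L -677/2048 · min R -169/512 gives -1353/4096
14 of 15 · RBBRBRBRBBRBBR · max L -677/2048 · min R -1353/4096 gives -2707/8192
15 of 15 · RBBRBRBRBBRBBRR · max L -677/2048 · min R -2707/8192 gives -5415/16384

-5415/16384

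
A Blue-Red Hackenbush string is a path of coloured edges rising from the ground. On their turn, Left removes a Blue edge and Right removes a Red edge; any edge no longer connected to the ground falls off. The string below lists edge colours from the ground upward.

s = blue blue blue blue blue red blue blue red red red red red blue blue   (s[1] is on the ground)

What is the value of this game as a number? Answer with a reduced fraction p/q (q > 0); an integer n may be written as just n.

step 1: add blue to get b; options L={ 0 } R={ none } = 1
step 2: add blue to get bb; options L={ 0 1 } R={ none } = 2
step 3: add blue to get bbb; options L={ 0 1 2 } R={ none } = 3
step 4: add blue to get bbbb; options L={ 0 1 2 3 } R={ none } = 4
step 5: add blue to get bbbbb; options L={ 0 1 2 3 4 } R={ none } = 5
step 6: add red to get bbbbbr; options L={ 0 1 2 3 4 } R={ 5 } = 9/2
step 7: add blue to get bbbbbrb; options L={ 0 1 2 3 4 9/2 } R={ 5 } = 19/4
step 8: add blue to get bbbbbrbb; options L={ 0 1 2 3 4 9/2 19/4 } R={ 5 } = 39/8
step 9: add red to get bbbbbrbbr; options L={ 0 1 2 3 4 9/2 19/4 } R={ 39/8 5 } = 77/16
step 10: add red to get bbbbbrbbrr; options L={ 0 1 2 3 4 9/2 19/4 } R={ 77/16 39/8 5 } = 153/32
step 11: add red to get bbbbbrbbrrr; options L={ 0 1 2 3 4 9/2 19/4 } R={ 153/32 77/16 39/8 5 } = 305/64
step 12: add red to get bbbbbrbbrrrr; options L={ 0 1 2 3 4 9/2 19/4 } R={ 305/64 153/32 77/16 39/8 5 } = 609/128
step 13: add red to get bbbbbrbbrrrrr; options L={ 0 1 2 3 4 9/2 19/4 } R={ 609/128 305/64 153/32 77/16 39/8 5 } = 1217/256
step 14: add blue to get bbbbbrbbrrrrrb; options L={ 0 1 2 3 4 9/2 19/4 1217/256 } R={ 609/128 305/64 153/32 77/16 39/8 5 } = 2435/512
step 15: add blue to get bbbbbrbbrrrrrbb; options L={ 0 1 2 3 4 9/2 19/4 1217/256 2435/512 } R={ 609/128 305/64 153/32 77/16 39/8 5 } = 4871/1024

4871/1024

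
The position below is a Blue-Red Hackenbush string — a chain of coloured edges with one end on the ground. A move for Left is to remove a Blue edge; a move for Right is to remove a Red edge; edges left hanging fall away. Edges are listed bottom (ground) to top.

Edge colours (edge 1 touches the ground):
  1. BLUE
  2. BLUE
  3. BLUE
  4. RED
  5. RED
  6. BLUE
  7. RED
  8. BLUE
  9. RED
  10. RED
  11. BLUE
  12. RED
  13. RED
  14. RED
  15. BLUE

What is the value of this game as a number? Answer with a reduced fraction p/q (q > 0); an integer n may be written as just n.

edge 1 of 15 (BLUE): { 0 | none } → 1
edge 2 of 15 (BLUE): { 0, 1 | none } → 2
edge 3 of 15 (BLUE): { 0, 1, 2 | none } → 3
edge 4 of 15 (RED): { 0, 1, 2 | 3 } → 5/2
edge 5 of 15 (RED): { 0, 1, 2 | 5/2, 3 } → 9/4
edge 6 of 15 (BLUE): { 0, 1, 2, 9/4 | 5/2, 3 } → 19/8
edge 7 of 15 (RED): { 0, 1, 2, 9/4 | 19/8, 5/2, 3 } → 37/16
edge 8 of 15 (BLUE): { 0, 1, 2, 9/4, 37/16 | 19/8, 5/2, 3 } → 75/32
edge 9 of 15 (RED): { 0, 1, 2, 9/4, 37/16 | 75/32, 19/8, 5/2, 3 } → 149/64
edge 10 of 15 (RED): { 0, 1, 2, 9/4, 37/16 | 149/64, 75/32, 19/8, 5/2, 3 } → 297/128
edge 11 of 15 (BLUE): { 0, 1, 2, 9/4, 37/16, 297/128 | 149/64, 75/32, 19/8, 5/2, 3 } → 595/256
edge 12 of 15 (RED): { 0, 1, 2, 9/4, 37/16, 297/128 | 595/256, 149/64, 75/32, 19/8, 5/2, 3 } → 1189/512
edge 13 of 15 (RED): { 0, 1, 2, 9/4, 37/16, 297/128 | 1189/512, 595/256, 149/64, 75/32, 19/8, 5/2, 3 } → 2377/1024
edge 14 of 15 (RED): { 0, 1, 2, 9/4, 37/16, 297/128 | 2377/1024, 1189/512, 595/256, 149/64, 75/32, 19/8, 5/2, 3 } → 4753/2048
edge 15 of 15 (BLUE): { 0, 1, 2, 9/4, 37/16, 297/128, 4753/2048 | 2377/1024, 1189/512, 595/256, 149/64, 75/32, 19/8, 5/2, 3 } → 9507/4096

9507/4096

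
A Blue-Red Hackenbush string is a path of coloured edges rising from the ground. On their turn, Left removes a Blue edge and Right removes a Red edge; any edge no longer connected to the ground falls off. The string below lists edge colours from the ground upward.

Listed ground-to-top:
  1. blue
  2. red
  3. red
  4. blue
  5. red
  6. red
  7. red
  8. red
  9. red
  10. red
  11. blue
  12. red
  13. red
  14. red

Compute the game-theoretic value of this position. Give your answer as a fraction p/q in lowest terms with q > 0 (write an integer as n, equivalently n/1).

2065/8192

step 1: add blue to get b; options L={ 0 } R={  } = 1
step 2: add red to get br; options L={ 0 } R={ 1 } = 1/2
step 3: add red to get brr; options L={ 0 } R={ 1/2 1 } = 1/4
step 4: add blue to get brrb; options L={ 0 1/4 } R={ 1/2 1 } = 3/8
step 5: add red to get brrbr; options L={ 0 1/4 } R={ 3/8 1/2 1 } = 5/16
step 6: add red to get brrbrr; options L={ 0 1/4 } R={ 5/16 3/8 1/2 1 } = 9/32
step 7: add red to get brrbrrr; options L={ 0 1/4 } R={ 9/32 5/16 3/8 1/2 1 } = 17/64
step 8: add red to get brrbrrrr; options L={ 0 1/4 } R={ 17/64 9/32 5/16 3/8 1/2 1 } = 33/128
step 9: add red to get brrbrrrrr; options L={ 0 1/4 } R={ 33/128 17/64 9/32 5/16 3/8 1/2 1 } = 65/256
step 10: add red to get brrbrrrrrr; options L={ 0 1/4 } R={ 65/256 33/128 17/64 9/32 5/16 3/8 1/2 1 } = 129/512
step 11: add blue to get brrbrrrrrrb; options L={ 0 1/4 129/512 } R={ 65/256 33/128 17/64 9/32 5/16 3/8 1/2 1 } = 259/1024
step 12: add red to get brrbrrrrrrbr; options L={ 0 1/4 129/512 } R={ 259/1024 65/256 33/128 17/64 9/32 5/16 3/8 1/2 1 } = 517/2048
step 13: add red to get brrbrrrrrrbrr; options L={ 0 1/4 129/512 } R={ 517/2048 259/1024 65/256 33/128 17/64 9/32 5/16 3/8 1/2 1 } = 1033/4096
step 14: add red to get brrbrrrrrrbrrr; options L={ 0 1/4 129/512 } R={ 1033/4096 517/2048 259/1024 65/256 33/128 17/64 9/32 5/16 3/8 1/2 1 } = 2065/8192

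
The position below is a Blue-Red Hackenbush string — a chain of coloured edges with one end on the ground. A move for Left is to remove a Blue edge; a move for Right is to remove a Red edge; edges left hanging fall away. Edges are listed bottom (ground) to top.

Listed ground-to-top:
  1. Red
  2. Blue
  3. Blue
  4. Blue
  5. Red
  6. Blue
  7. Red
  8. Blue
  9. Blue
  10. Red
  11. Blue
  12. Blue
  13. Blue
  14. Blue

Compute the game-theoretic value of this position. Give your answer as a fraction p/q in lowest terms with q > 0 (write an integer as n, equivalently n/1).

-1313/8192

val(R) = { ∅ | 0 } so -1
val(RB) = { -1 | 0 } so -1/2
val(RBB) = { -1; -1/2 | 0 } so -1/4
val(RBBB) = { -1; -1/2; -1/4 | 0 } so -1/8
val(RBBBR) = { -1; -1/2; -1/4 | -1/8; 0 } so -3/16
val(RBBBRB) = { -1; -1/2; -1/4; -3/16 | -1/8; 0 } so -5/32
val(RBBBRBR) = { -1; -1/2; -1/4; -3/16 | -5/32; -1/8; 0 } so -11/64
val(RBBBRBRB) = { -1; -1/2; -1/4; -3/16; -11/64 | -5/32; -1/8; 0 } so -21/128
val(RBBBRBRBB) = { -1; -1/2; -1/4; -3/16; -11/64; -21/128 | -5/32; -1/8; 0 } so -41/256
val(RBBBRBRBBR) = { -1; -1/2; -1/4; -3/16; -11/64; -21/128 | -41/256; -5/32; -1/8; 0 } so -83/512
val(RBBBRBRBBRB) = { -1; -1/2; -1/4; -3/16; -11/64; -21/128; -83/512 | -41/256; -5/32; -1/8; 0 } so -165/1024
val(RBBBRBRBBRBB) = { -1; -1/2; -1/4; -3/16; -11/64; -21/128; -83/512; -165/1024 | -41/256; -5/32; -1/8; 0 } so -329/2048
val(RBBBRBRBBRBBB) = { -1; -1/2; -1/4; -3/16; -11/64; -21/128; -83/512; -165/1024; -329/2048 | -41/256; -5/32; -1/8; 0 } so -657/4096
val(RBBBRBRBBRBBBB) = { -1; -1/2; -1/4; -3/16; -11/64; -21/128; -83/512; -165/1024; -329/2048; -657/4096 | -41/256; -5/32; -1/8; 0 } so -1313/8192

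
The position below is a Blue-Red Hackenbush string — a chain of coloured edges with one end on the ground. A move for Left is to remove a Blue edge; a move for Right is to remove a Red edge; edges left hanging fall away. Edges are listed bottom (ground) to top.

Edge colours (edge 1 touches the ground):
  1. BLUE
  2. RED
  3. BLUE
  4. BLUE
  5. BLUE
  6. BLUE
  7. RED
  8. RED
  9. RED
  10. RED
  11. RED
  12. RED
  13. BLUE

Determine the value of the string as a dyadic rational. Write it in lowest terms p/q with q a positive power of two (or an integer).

Recurse on prefixes of the 13-edge string BLUE RED BLUE BLUE BLUE BLUE RED RED RED RED RED RED BLUE:
step 1: add BLUE to get B; options L={ 0 } R={ ∅ } = 1
step 2: add RED to get BR; options L={ 0 } R={ 1 } = 1/2
step 3: add BLUE to get BRB; options L={ 0; 1/2 } R={ 1 } = 3/4
step 4: add BLUE to get BRBB; options L={ 0; 1/2; 3/4 } R={ 1 } = 7/8
step 5: add BLUE to get BRBBB; options L={ 0; 1/2; 3/4; 7/8 } R={ 1 } = 15/16
step 6: add BLUE to get BRBBBB; options L={ 0; 1/2; 3/4; 7/8; 15/16 } R={ 1 } = 31/32
step 7: add RED to get BRBBBBR; options L={ 0; 1/2; 3/4; 7/8; 15/16 } R={ 31/32; 1 } = 61/64
step 8: add RED to get BRBBBBRR; options L={ 0; 1/2; 3/4; 7/8; 15/16 } R={ 61/64; 31/32; 1 } = 121/128
step 9: add RED to get BRBBBBRRR; options L={ 0; 1/2; 3/4; 7/8; 15/16 } R={ 121/128; 61/64; 31/32; 1 } = 241/256
step 10: add RED to get BRBBBBRRRR; options L={ 0; 1/2; 3/4; 7/8; 15/16 } R={ 241/256; 121/128; 61/64; 31/32; 1 } = 481/512
step 11: add RED to get BRBBBBRRRRR; options L={ 0; 1/2; 3/4; 7/8; 15/16 } R={ 481/512; 241/256; 121/128; 61/64; 31/32; 1 } = 961/1024
step 12: add RED to get BRBBBBRRRRRR; options L={ 0; 1/2; 3/4; 7/8; 15/16 } R={ 961/1024; 481/512; 241/256; 121/128; 61/64; 31/32; 1 } = 1921/2048
step 13: add BLUE to get BRBBBBRRRRRRB; options L={ 0; 1/2; 3/4; 7/8; 15/16; 1921/2048 } R={ 961/1024; 481/512; 241/256; 121/128; 61/64; 31/32; 1 } = 3843/4096

3843/4096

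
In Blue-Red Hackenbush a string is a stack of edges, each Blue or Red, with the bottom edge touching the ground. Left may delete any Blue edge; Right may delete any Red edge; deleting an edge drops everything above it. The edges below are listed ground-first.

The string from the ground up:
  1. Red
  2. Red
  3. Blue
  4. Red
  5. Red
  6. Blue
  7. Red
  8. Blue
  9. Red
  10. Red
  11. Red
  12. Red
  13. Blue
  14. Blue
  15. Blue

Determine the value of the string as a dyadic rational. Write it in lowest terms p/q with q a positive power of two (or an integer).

-15089/8192

1 of 15 · R · max L −∞ · min R 0 so -1
2 of 15 · RR · max L −∞ · min R -1 so -2
3 of 15 · RRB · max L -2 · min R -1 so -3/2
4 of 15 · RRBR · max L -2 · min R -3/2 so -7/4
5 of 15 · RRBRR · max L -2 · min R -7/4 so -15/8
6 of 15 · RRBRRB · max L -15/8 · min R -7/4 so -29/16
7 of 15 · RRBRRBR · max L -15/8 · min R -29/16 so -59/32
8 of 15 · RRBRRBRB · max L -59/32 · min R -29/16 so -117/64
9 of 15 · RRBRRBRBR · max L -59/32 · min R -117/64 so -235/128
10 of 15 · RRBRRBRBRR · max L -59/32 · min R -235/128 so -471/256
11 of 15 · RRBRRBRBRRR · max L -59/32 · min R -471/256 so -943/512
12 of 15 · RRBRRBRBRRRR · max L -59/32 · min R -943/512 so -1887/1024
13 of 15 · RRBRRBRBRRRRB · max L -1887/1024 · min R -943/512 so -3773/2048
14 of 15 · RRBRRBRBRRRRBB · max L -3773/2048 · min R -943/512 so -7545/4096
15 of 15 · RRBRRBRBRRRRBBB · max L -7545/4096 · min R -943/512 so -15089/8192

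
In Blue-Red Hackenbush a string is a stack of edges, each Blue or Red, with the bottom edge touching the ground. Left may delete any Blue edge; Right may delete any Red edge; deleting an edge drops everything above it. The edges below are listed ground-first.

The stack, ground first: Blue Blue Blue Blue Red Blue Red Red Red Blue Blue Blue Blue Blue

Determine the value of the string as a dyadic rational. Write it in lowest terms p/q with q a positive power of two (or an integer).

3647/1024

Prefix values for Blue Blue Blue Blue Red Blue Red Red Red Blue Blue Blue Blue Blue via {L|R} + simplicity:
B: Left { 0 }, Right { none } gives simplest 1
BB: Left { 0,1 }, Right { none } gives simplest 2
BBB: Left { 0,1,2 }, Right { none } gives simplest 3
BBBB: Left { 0,1,2,3 }, Right { none } gives simplest 4
BBBBR: Left { 0,1,2,3 }, Right { 4 } gives simplest 7/2
BBBBRB: Left { 0,1,2,3,7/2 }, Right { 4 } gives simplest 15/4
BBBBRBR: Left { 0,1,2,3,7/2 }, Right { 15/4,4 } gives simplest 29/8
BBBBRBRR: Left { 0,1,2,3,7/2 }, Right { 29/8,15/4,4 } gives simplest 57/16
BBBBRBRRR: Left { 0,1,2,3,7/2 }, Right { 57/16,29/8,15/4,4 } gives simplest 113/32
BBBBRBRRRB: Left { 0,1,2,3,7/2,113/32 }, Right { 57/16,29/8,15/4,4 } gives simplest 227/64
BBBBRBRRRBB: Left { 0,1,2,3,7/2,113/32,227/64 }, Right { 57/16,29/8,15/4,4 } gives simplest 455/128
BBBBRBRRRBBB: Left { 0,1,2,3,7/2,113/32,227/64,455/128 }, Right { 57/16,29/8,15/4,4 } gives simplest 911/256
BBBBRBRRRBBBB: Left { 0,1,2,3,7/2,113/32,227/64,455/128,911/256 }, Right { 57/16,29/8,15/4,4 } gives simplest 1823/512
BBBBRBRRRBBBBB: Left { 0,1,2,3,7/2,113/32,227/64,455/128,911/256,1823/512 }, Right { 57/16,29/8,15/4,4 } gives simplest 3647/1024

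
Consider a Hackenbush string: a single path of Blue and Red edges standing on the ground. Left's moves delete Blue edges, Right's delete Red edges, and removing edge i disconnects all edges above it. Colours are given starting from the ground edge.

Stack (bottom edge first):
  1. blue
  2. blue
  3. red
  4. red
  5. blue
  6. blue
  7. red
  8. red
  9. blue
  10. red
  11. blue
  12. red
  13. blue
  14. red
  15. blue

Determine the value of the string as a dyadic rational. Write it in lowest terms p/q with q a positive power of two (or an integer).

Recurse on prefixes of the 15-edge string blue blue red red blue blue red red blue red blue red blue red blue:
val_1 [b]  L=[0]  R=[·]  so 1
val_2 [bb]  L=[0,1]  R=[·]  so 2
val_3 [bbr]  L=[0,1]  R=[2]  so 3/2
val_4 [bbrr]  L=[0,1]  R=[3/2,2]  so 5/4
val_5 [bbrrb]  L=[0,1,5/4]  R=[3/2,2]  so 11/8
val_6 [bbrrbb]  L=[0,1,5/4,11/8]  R=[3/2,2]  so 23/16
val_7 [bbrrbbr]  L=[0,1,5/4,11/8]  R=[23/16,3/2,2]  so 45/32
val_8 [bbrrbbrr]  L=[0,1,5/4,11/8]  R=[45/32,23/16,3/2,2]  so 89/64
val_9 [bbrrbbrrb]  L=[0,1,5/4,11/8,89/64]  R=[45/32,23/16,3/2,2]  so 179/128
val_10 [bbrrbbrrbr]  L=[0,1,5/4,11/8,89/64]  R=[179/128,45/32,23/16,3/2,2]  so 357/256
val_11 [bbrrbbrrbrb]  L=[0,1,5/4,11/8,89/64,357/256]  R=[179/128,45/32,23/16,3/2,2]  so 715/512
val_12 [bbrrbbrrbrbr]  L=[0,1,5/4,11/8,89/64,357/256]  R=[715/512,179/128,45/32,23/16,3/2,2]  so 1429/1024
val_13 [bbrrbbrrbrbrb]  L=[0,1,5/4,11/8,89/64,357/256,1429/1024]  R=[715/512,179/128,45/32,23/16,3/2,2]  so 2859/2048
val_14 [bbrrbbrrbrbrbr]  L=[0,1,5/4,11/8,89/64,357/256,1429/1024]  R=[2859/2048,715/512,179/128,45/32,23/16,3/2,2]  so 5717/4096
val_15 [bbrrbbrrbrbrbrb]  L=[0,1,5/4,11/8,89/64,357/256,1429/1024,5717/4096]  R=[2859/2048,715/512,179/128,45/32,23/16,3/2,2]  so 11435/8192

11435/8192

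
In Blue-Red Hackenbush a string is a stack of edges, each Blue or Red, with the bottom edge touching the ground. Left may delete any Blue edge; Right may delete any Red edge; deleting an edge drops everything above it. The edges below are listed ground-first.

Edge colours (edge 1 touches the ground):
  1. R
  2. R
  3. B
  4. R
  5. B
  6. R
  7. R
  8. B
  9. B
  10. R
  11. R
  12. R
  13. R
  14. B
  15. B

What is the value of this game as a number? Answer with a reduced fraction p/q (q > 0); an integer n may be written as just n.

-13945/8192

edge 1 of 15 (R): { (no moves) | 0 } — -1
edge 2 of 15 (R): { (no moves) | -1,0 } — -2
edge 3 of 15 (B): { -2 | -1,0 } — -3/2
edge 4 of 15 (R): { -2 | -3/2,-1,0 } — -7/4
edge 5 of 15 (B): { -2,-7/4 | -3/2,-1,0 } — -13/8
edge 6 of 15 (R): { -2,-7/4 | -13/8,-3/2,-1,0 } — -27/16
edge 7 of 15 (R): { -2,-7/4 | -27/16,-13/8,-3/2,-1,0 } — -55/32
edge 8 of 15 (B): { -2,-7/4,-55/32 | -27/16,-13/8,-3/2,-1,0 } — -109/64
edge 9 of 15 (B): { -2,-7/4,-55/32,-109/64 | -27/16,-13/8,-3/2,-1,0 } — -217/128
edge 10 of 15 (R): { -2,-7/4,-55/32,-109/64 | -217/128,-27/16,-13/8,-3/2,-1,0 } — -435/256
edge 11 of 15 (R): { -2,-7/4,-55/32,-109/64 | -435/256,-217/128,-27/16,-13/8,-3/2,-1,0 } — -871/512
edge 12 of 15 (R): { -2,-7/4,-55/32,-109/64 | -871/512,-435/256,-217/128,-27/16,-13/8,-3/2,-1,0 } — -1743/1024
edge 13 of 15 (R): { -2,-7/4,-55/32,-109/64 | -1743/1024,-871/512,-435/256,-217/128,-27/16,-13/8,-3/2,-1,0 } — -3487/2048
edge 14 of 15 (B): { -2,-7/4,-55/32,-109/64,-3487/2048 | -1743/1024,-871/512,-435/256,-217/128,-27/16,-13/8,-3/2,-1,0 } — -6973/4096
edge 15 of 15 (B): { -2,-7/4,-55/32,-109/64,-3487/2048,-6973/4096 | -1743/1024,-871/512,-435/256,-217/128,-27/16,-13/8,-3/2,-1,0 } — -13945/8192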